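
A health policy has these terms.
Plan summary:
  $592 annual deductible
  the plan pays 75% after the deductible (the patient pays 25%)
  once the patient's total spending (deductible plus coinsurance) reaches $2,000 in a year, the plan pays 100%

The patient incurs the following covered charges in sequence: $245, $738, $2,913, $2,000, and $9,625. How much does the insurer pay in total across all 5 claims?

$13,521

Claim 1 ($245): all of it applies to the deductible. Patient pays $245; OOP now $245. Plan pays $245 − $245 = $0.
Claim 2 ($738): $347 to deductible, leaving $391; patient's 25% is $97.75. Patient owes $444.75 (running OOP $689.75). Insurer: $738 − $444.75 = $293.25.
Claim 3 ($2,913): 25% coinsurance on $2,913 = $728.25. Patient owes $728.25 (running OOP $1,418). Plan pays $2,913 − $728.25 = $2,184.75.
Claim 4 ($2,000): deductible already satisfied, so patient's share is 25% × $2,000 = $500. Patient owes $500 (running OOP $1,918). Plan pays $2,000 − $500 = $1,500.
Claim 5 ($9,625): deductible met; 25% of $9,625 = $2,406.25. Adding that to $1,918 gives $4,324.25, past the $2,000 cap; patient pays only $2,000 − $1,918 = $82. Insurer: $9,625 − $82 = $9,543.
Insurer total: $0 + $293.25 + $2,184.75 + $1,500 + $9,543 = $13,521.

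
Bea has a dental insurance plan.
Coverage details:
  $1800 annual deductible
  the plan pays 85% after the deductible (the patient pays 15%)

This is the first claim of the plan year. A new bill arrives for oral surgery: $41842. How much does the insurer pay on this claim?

$34035.70

Deductible not yet touched, so the first $1800 of the bill goes to the deductible.
That leaves $41842 − $1800 = $40042 for coinsurance.
15% of $40042 = $6006.30 falls to the patient.
Patient responsibility: $1800 + $6006.30 = $7806.30.
Insurer pays the balance: $41842 − $7806.30 = $34035.70.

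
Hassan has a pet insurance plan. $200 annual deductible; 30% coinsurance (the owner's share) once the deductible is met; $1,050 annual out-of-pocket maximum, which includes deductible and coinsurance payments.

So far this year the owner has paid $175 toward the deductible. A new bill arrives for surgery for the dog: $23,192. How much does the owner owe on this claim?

$875

$175 of the $200 deductible is already met, leaving $25.
That leaves $23,192 − $25 = $23,167 for coinsurance.
Owner's 30% share of $23,167 is $6,950.10.
Owner responsibility before any cap: $25 + $6,950.10 = $6,975.10.
That would bring total out-of-pocket to $7,150.10, past the $1,050 cap. The owner is capped at $1,050 − $175 = $875 on this claim.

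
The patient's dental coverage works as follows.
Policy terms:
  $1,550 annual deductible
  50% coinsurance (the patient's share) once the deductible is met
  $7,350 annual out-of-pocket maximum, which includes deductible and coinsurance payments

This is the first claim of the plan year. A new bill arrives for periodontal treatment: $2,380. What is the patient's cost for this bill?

The full $1,550 deductible is still open; $1,550 of this bill applies to it.
After the $1,550 deductible portion, $2,380 − $1,550 = $830 is subject to coinsurance.
50% of $830 = $415 falls to the patient.
So the patient owes $1,550 + $415 = $1,965 before any cap.
Total out-of-pocket so far would be $0 + $1,965 = $1,965, below the $7,350 cap — no reduction.

$1,965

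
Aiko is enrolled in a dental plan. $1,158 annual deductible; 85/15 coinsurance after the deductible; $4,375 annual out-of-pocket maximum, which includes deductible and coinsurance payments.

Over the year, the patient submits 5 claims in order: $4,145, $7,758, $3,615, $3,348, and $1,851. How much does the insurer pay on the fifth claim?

$1,573.35

Claim 1 ($4,145): $1,158 finishes the deductible; $2,987 goes to coinsurance; 15% of $2,987 = $448.05. Patient pays $1,606.05; OOP now $1,606.05. Insurer: $4,145 − $1,606.05 = $2,538.95.
Claim 2 ($7,758): deductible already satisfied, so patient's share is 15% × $7,758 = $1,163.70. Patient pays $1,163.70; OOP now $2,769.75. Plan pays $7,758 − $1,163.70 = $6,594.30.
Claim 3 ($3,615): 15% coinsurance on $3,615 = $542.25. Cost to patient: $542.25. OOP to date $3,312. Insurer: $3,615 − $542.25 = $3,072.75.
Claim 4 ($3,348): deductible met; 15% of $3,348 = $502.20. Patient owes $502.20 (running OOP $3,814.20). Plan pays $3,348 − $502.20 = $2,845.80.
Claim 5 ($1,851): deductible met; 15% of $1,851 = $277.65. Patient owes $277.65 (running OOP $4,091.85). Plan pays $1,851 − $277.65 = $1,573.35.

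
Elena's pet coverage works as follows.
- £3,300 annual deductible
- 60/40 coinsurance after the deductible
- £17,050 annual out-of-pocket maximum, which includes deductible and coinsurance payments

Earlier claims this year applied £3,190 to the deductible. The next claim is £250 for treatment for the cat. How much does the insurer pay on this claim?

Remaining deductible: £3,300 − £3,190 = £110.
That leaves £250 − £110 = £140 for coinsurance.
40% of £140 = £56 falls to the owner.
That puts the owner's cost at £110 + £56 = £166 before any cap.
Cumulative spending £3,190 + £166 = £3,356 stays under the £17,050 maximum.
The insurer covers the remainder: £250 − £166 = £84.

£84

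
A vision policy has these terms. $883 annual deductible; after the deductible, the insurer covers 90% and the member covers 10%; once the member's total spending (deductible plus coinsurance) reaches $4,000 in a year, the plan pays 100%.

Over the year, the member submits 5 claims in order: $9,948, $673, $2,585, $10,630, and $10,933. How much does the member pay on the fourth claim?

$1,063

Bill 1, $9,948: $883 finishes the deductible; $9,065 goes to coinsurance; 10% of $9,065 = $906.50. Member owes $1,789.50 (running OOP $1,789.50).
Bill 2, $673: deductible already satisfied, so member's share is 10% × $673 = $67.30. Member owes $67.30 (running OOP $1,856.80).
Bill 3, $2,585: 10% coinsurance on $2,585 = $258.50. Member owes $258.50 (running OOP $2,115.30).
Bill 4, $10,630: deductible already satisfied, so member's share is 10% × $10,630 = $1,063. Cost to member: $1,063. OOP to date $3,178.30.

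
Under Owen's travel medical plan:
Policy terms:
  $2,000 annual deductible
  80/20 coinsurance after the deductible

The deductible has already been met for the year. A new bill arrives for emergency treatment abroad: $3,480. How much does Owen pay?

With the deductible met, the entire $3,480 is subject to coinsurance.
20% of $3,480 = $696 falls to the traveler.

$696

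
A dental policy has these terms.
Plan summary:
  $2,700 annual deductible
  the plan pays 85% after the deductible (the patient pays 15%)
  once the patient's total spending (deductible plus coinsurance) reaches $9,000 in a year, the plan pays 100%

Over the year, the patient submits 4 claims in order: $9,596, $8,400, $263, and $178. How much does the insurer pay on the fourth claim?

Claim 1 ($9,596): $2,700 finishes the deductible; $6,896 goes to coinsurance; coinsurance $6,896 × 15% = $1,034.40. Patient pays $3,734.40; OOP now $3,734.40. Insurer: $9,596 − $3,734.40 = $5,861.60.
Claim 2 ($8,400): 15% coinsurance on $8,400 = $1,260. Cost to patient: $1,260. OOP to date $4,994.40. Insurer: $8,400 − $1,260 = $7,140.
Claim 3 ($263): 15% coinsurance on $263 = $39.45. Patient owes $39.45 (running OOP $5,033.85). Insurer: $263 − $39.45 = $223.55.
Claim 4 ($178): 15% coinsurance on $178 = $26.70. Cost to patient: $26.70. OOP to date $5,060.55. Insurer: $178 − $26.70 = $151.30.

$151.30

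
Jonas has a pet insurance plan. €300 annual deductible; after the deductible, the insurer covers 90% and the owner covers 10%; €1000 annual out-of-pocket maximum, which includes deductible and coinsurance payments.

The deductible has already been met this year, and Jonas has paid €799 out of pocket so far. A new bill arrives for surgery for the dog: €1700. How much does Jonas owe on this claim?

With the deductible met, the entire €1700 is subject to coinsurance.
Coinsurance: €1700 × 10% = €170.
Cumulative spending €799 + €170 = €969 stays under the €1000 maximum.

€170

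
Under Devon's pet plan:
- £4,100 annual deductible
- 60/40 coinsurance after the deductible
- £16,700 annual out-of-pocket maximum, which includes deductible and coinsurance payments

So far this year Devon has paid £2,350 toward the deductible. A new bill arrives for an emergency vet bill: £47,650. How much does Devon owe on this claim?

£14,350

£2,350 of the £4,100 deductible is already met, leaving £1,750.
That leaves £47,650 − £1,750 = £45,900 for coinsurance.
Coinsurance: £45,900 × 40% = £18,360.
Owner responsibility before any cap: £1,750 + £18,360 = £20,110.
Adding £20,110 to the £2,350 already spent would give £22,460, which exceeds the £16,700 cap; the owner pays just £16,700 − £2,350 = £14,350.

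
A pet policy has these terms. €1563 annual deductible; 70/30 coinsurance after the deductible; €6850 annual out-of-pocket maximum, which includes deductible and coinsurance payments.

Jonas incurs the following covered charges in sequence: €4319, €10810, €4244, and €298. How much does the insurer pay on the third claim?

€3026.80

#1 (€4319): €1563 to deductible, leaving €2756; owner's 30% is €826.80. Cost to owner: €2389.80. OOP to date €2389.80. Plan pays €4319 − €2389.80 = €1929.20.
#2 (€10810): deductible met; 30% of €10810 = €3243. Owner owes €3243 (running OOP €5632.80). Plan pays €10810 − €3243 = €7567.
#3 (€4244): deductible already satisfied, so owner's share is 30% × €4244 = €1273.20. OOP would hit €6906 > €6850, so the cap limits the owner to €6850 − €5632.80 = €1217.20. Plan pays €4244 − €1217.20 = €3026.80.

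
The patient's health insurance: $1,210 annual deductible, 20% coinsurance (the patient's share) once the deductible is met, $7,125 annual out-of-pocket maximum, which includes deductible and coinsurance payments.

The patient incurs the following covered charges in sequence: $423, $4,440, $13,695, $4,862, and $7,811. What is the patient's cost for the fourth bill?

$972.40

#1 ($423): fully absorbed by the deductible. Patient pays $423; OOP now $423.
#2 ($4,440): $787 finishes the deductible; $3,653 goes to coinsurance; coinsurance $3,653 × 20% = $730.60. Patient pays $1,517.60; OOP now $1,940.60.
#3 ($13,695): deductible met; 20% of $13,695 = $2,739. Cost to patient: $2,739. OOP to date $4,679.60.
#4 ($4,862): deductible already satisfied, so patient's share is 20% × $4,862 = $972.40. Patient pays $972.40; OOP now $5,652.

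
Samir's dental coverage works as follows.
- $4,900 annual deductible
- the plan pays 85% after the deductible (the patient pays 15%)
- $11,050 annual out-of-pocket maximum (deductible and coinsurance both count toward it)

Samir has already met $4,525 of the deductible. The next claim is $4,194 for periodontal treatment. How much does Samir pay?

Remaining deductible: $4,900 − $4,525 = $375.
The remaining $3,819 (= $4,194 − $375) moves to coinsurance.
15% of $3,819 = $572.85 falls to the patient.
So the patient owes $375 + $572.85 = $947.85 before any cap.
Cumulative spending $4,525 + $947.85 = $5,472.85 stays under the $11,050 maximum.

$947.85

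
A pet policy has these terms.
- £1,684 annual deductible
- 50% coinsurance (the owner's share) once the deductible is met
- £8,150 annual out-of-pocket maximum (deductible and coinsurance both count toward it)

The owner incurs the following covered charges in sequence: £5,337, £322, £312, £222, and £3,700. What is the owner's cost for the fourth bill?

£111

Claim 1 — £5,337: £1,684 to deductible, leaving £3,653; 50% of £3,653 = £1,826.50. Owner owes £3,510.50 (running OOP £3,510.50).
Claim 2 — £322: deductible met; 50% of £322 = £161. Cost to owner: £161. OOP to date £3,671.50.
Claim 3 — £312: deductible already satisfied, so owner's share is 50% × £312 = £156. Cost to owner: £156. OOP to date £3,827.50.
Claim 4 — £222: 50% coinsurance on £222 = £111. Owner pays £111; OOP now £3,938.50.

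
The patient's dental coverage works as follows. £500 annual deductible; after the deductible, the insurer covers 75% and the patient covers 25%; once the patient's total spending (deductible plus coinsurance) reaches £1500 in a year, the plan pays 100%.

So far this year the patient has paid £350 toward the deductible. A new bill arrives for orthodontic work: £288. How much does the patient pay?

£184.50

£350 of the £500 deductible is already met, leaving £150.
The remaining £138 (= £288 − £150) moves to coinsurance.
Coinsurance: £138 × 25% = £34.50.
So the patient owes £150 + £34.50 = £184.50 before any cap.
Cumulative spending £350 + £184.50 = £534.50 stays under the £1500 maximum.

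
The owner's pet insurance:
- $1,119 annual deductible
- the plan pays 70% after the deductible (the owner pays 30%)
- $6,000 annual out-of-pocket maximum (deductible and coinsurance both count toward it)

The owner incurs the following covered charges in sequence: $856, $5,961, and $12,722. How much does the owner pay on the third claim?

$3,171.60

Claim 1 ($856): entire amount goes to the deductible. Cost to owner: $856. OOP to date $856.
Claim 2 ($5,961): deductible takes $263, $5,698 remains; owner's 30% is $1,709.40. Owner pays $1,972.40; OOP now $2,828.40.
Claim 3 ($12,722): 30% coinsurance on $12,722 = $3,816.60. OOP would hit $6,645 > $6,000, so the cap limits the owner to $6,000 − $2,828.40 = $3,171.60.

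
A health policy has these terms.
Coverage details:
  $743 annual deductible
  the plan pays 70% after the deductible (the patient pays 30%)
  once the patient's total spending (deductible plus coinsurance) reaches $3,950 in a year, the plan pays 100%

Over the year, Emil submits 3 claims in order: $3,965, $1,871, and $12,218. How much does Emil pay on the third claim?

$1,679.10

#1 ($3,965): $743 to deductible, leaving $3,222; coinsurance $3,222 × 30% = $966.60. Patient pays $1,709.60; OOP now $1,709.60.
#2 ($1,871): 30% coinsurance on $1,871 = $561.30. Cost to patient: $561.30. OOP to date $2,270.90.
#3 ($12,218): deductible already satisfied, so patient's share is 30% × $12,218 = $3,665.40. OOP would hit $5,936.30 > $3,950, so the cap limits the patient to $3,950 − $2,270.90 = $1,679.10.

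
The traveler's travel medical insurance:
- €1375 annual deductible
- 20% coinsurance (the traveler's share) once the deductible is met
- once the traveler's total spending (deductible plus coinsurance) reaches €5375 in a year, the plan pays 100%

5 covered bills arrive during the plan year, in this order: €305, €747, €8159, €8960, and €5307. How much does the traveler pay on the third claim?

#1 (€305): all of it applies to the deductible. Traveler owes €305 (running OOP €305).
#2 (€747): entire amount goes to the deductible. Traveler owes €747 (running OOP €1052).
#3 (€8159): deductible takes €323, €7836 remains; traveler's 20% is €1567.20. Traveler owes €1890.20 (running OOP €2942.20).

€1890.20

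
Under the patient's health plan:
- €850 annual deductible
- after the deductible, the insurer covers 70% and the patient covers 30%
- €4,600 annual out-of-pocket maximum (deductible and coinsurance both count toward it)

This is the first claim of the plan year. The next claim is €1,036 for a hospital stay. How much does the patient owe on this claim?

The full €850 deductible is still open; €850 of this bill applies to it.
The remaining €186 (= €1,036 − €850) moves to coinsurance.
30% of €186 = €55.80 falls to the patient.
So the patient owes €850 + €55.80 = €905.80 before any cap.
Cumulative spending €0 + €905.80 = €905.80 stays under the €4,600 maximum.

€905.80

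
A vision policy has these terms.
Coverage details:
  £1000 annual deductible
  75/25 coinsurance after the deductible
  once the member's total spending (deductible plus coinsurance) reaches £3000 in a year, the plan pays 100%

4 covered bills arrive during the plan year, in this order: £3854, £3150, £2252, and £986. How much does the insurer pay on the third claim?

£1753

Claim 1 (£3854): deductible takes £1000, £2854 remains; coinsurance £2854 × 25% = £713.50. Member pays £1713.50; OOP now £1713.50. Insurer: £3854 − £1713.50 = £2140.50.
Claim 2 (£3150): 25% coinsurance on £3150 = £787.50. Member pays £787.50; OOP now £2501. Insurer: £3150 − £787.50 = £2362.50.
Claim 3 (£2252): deductible met; 25% of £2252 = £563. OOP would hit £3064 > £3000, so the cap limits the member to £3000 − £2501 = £499. Insurer: £2252 − £499 = £1753.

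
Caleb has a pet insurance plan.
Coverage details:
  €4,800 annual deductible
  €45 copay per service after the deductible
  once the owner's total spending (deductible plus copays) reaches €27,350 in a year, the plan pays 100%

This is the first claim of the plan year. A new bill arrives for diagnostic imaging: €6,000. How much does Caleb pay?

The full €4,800 deductible is still open; €4,800 of this bill applies to it.
The remaining €1,200 (= €6,000 − €4,800) moves to the copay.
Copay on this service: €45.
So the owner owes €4,800 + €45 = €4,845 before any cap.
Cumulative spending €0 + €4,845 = €4,845 stays under the €27,350 maximum.

€4,845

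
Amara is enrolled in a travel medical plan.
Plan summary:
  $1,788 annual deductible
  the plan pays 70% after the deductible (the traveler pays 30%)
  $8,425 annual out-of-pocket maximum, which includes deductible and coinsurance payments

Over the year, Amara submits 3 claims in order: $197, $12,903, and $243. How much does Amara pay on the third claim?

Bill 1, $197: entire amount goes to the deductible. Traveler pays $197; OOP now $197.
Bill 2, $12,903: $1,591 to deductible, leaving $11,312; traveler's 30% is $3,393.60. Traveler owes $4,984.60 (running OOP $5,181.60).
Bill 3, $243: deductible already satisfied, so traveler's share is 30% × $243 = $72.90. Cost to traveler: $72.90. OOP to date $5,254.50.

$72.90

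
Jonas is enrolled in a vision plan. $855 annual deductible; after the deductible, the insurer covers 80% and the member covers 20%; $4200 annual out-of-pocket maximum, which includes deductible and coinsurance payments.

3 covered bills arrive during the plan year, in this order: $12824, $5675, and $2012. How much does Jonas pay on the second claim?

$951.20

Claim 1 — $12824: deductible takes $855, $11969 remains; member's 20% is $2393.80. Member pays $3248.80; OOP now $3248.80.
Claim 2 — $5675: 20% coinsurance on $5675 = $1135. That would push OOP to $4383.80, over the $4200 cap, so member pays $4200 − $3248.80 = $951.20.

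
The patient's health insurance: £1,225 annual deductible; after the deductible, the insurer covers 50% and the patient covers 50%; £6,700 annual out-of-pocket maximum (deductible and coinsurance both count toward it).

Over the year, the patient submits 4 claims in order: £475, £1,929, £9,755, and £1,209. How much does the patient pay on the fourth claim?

Claim 1 — £475: all of it applies to the deductible. Patient owes £475 (running OOP £475).
Claim 2 — £1,929: £750 finishes the deductible; £1,179 goes to coinsurance; 50% of £1,179 = £589.50. Patient owes £1,339.50 (running OOP £1,814.50).
Claim 3 — £9,755: deductible met; 50% of £9,755 = £4,877.50. Cost to patient: £4,877.50. OOP to date £6,692.
Claim 4 — £1,209: deductible met; 50% of £1,209 = £604.50. OOP would hit £7,296.50 > £6,700, so the cap limits the patient to £6,700 − £6,692 = £8.

£8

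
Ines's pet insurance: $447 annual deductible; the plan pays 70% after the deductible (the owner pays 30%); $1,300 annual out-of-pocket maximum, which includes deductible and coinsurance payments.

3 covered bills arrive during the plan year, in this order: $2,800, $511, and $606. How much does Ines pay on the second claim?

Claim 1 ($2,800): $447 to deductible, leaving $2,353; 30% of $2,353 = $705.90. Cost to owner: $1,152.90. OOP to date $1,152.90.
Claim 2 ($511): 30% coinsurance on $511 = $153.30. That would push OOP to $1,306.20, over the $1,300 cap, so owner pays $1,300 − $1,152.90 = $147.10.

$147.10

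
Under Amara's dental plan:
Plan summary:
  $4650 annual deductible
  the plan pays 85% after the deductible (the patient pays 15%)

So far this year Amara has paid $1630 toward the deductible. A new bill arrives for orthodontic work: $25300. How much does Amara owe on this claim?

$6362

Remaining deductible: $4650 − $1630 = $3020.
After the $3020 deductible portion, $25300 − $3020 = $22280 is subject to coinsurance.
Patient's 15% share of $22280 is $3342.
That puts the patient's cost at $3020 + $3342 = $6362.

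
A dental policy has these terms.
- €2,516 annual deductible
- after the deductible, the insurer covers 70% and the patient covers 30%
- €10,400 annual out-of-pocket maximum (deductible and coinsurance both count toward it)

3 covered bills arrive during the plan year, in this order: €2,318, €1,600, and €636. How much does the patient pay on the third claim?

Claim 1 — €2,318: entire amount goes to the deductible. Patient pays €2,318; OOP now €2,318.
Claim 2 — €1,600: €198 finishes the deductible; €1,402 goes to coinsurance; 30% of €1,402 = €420.60. Patient pays €618.60; OOP now €2,936.60.
Claim 3 — €636: 30% coinsurance on €636 = €190.80. Patient pays €190.80; OOP now €3,127.40.

€190.80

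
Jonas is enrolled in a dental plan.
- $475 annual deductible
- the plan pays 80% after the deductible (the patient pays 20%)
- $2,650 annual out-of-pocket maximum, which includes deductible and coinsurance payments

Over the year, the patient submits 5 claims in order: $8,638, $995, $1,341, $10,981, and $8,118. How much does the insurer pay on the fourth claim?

Claim 1 — $8,638: $475 finishes the deductible; $8,163 goes to coinsurance; patient's 20% is $1,632.60. Cost to patient: $2,107.60. OOP to date $2,107.60. Plan pays $8,638 − $2,107.60 = $6,530.40.
Claim 2 — $995: 20% coinsurance on $995 = $199. Patient owes $199 (running OOP $2,306.60). Plan pays $995 − $199 = $796.
Claim 3 — $1,341: 20% coinsurance on $1,341 = $268.20. Patient owes $268.20 (running OOP $2,574.80). Plan pays $1,341 − $268.20 = $1,072.80.
Claim 4 — $10,981: 20% coinsurance on $10,981 = $2,196.20. Adding that to $2,574.80 gives $4,771, past the $2,650 cap; patient pays only $2,650 − $2,574.80 = $75.20. Plan pays $10,981 − $75.20 = $10,905.80.

$10,905.80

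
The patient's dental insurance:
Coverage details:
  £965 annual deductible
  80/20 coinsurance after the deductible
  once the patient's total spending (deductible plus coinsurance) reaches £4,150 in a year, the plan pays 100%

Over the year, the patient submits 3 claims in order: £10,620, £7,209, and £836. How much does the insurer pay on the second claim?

£5,955

Claim 1 (£10,620): £965 finishes the deductible; £9,655 goes to coinsurance; 20% of £9,655 = £1,931. Cost to patient: £2,896. OOP to date £2,896. Insurer: £10,620 − £2,896 = £7,724.
Claim 2 (£7,209): deductible met; 20% of £7,209 = £1,441.80. That would push OOP to £4,337.80, over the £4,150 cap, so patient pays £4,150 − £2,896 = £1,254. Plan pays £7,209 − £1,254 = £5,955.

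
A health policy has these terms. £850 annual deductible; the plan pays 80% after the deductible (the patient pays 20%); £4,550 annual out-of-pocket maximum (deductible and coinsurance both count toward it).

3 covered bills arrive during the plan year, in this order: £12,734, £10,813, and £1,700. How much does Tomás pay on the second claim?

Claim 1 — £12,734: £850 to deductible, leaving £11,884; patient's 20% is £2,376.80. Cost to patient: £3,226.80. OOP to date £3,226.80.
Claim 2 — £10,813: 20% coinsurance on £10,813 = £2,162.60. That would push OOP to £5,389.40, over the £4,550 cap, so patient pays £4,550 − £3,226.80 = £1,323.20.

£1,323.20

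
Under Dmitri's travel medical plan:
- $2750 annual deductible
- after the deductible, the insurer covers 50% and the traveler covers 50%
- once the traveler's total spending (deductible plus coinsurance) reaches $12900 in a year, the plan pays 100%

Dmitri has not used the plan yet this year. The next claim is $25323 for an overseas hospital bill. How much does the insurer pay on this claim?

$12423

The full $2750 deductible is still open; $2750 of this bill applies to it.
That leaves $25323 − $2750 = $22573 for coinsurance.
Coinsurance: $22573 × 50% = $11286.50.
That puts the traveler's cost at $2750 + $11286.50 = $14036.50 before any cap.
That would bring total out-of-pocket to $14036.50, past the $12900 cap. The traveler is capped at $12900 − $0 = $12900 on this claim.
Insurer pays the balance: $25323 − $12900 = $12423.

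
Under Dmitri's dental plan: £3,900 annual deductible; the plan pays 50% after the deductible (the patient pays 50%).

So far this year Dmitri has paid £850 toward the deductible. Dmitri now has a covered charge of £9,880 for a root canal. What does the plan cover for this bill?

£3,415

Deductible still to meet: £3,900 − £850 = £3,050.
After the £3,050 deductible portion, £9,880 − £3,050 = £6,830 is subject to coinsurance.
Coinsurance: £6,830 × 50% = £3,415.
So the patient owes £3,050 + £3,415 = £6,465.
Insurer pays the balance: £9,880 − £6,465 = £3,415.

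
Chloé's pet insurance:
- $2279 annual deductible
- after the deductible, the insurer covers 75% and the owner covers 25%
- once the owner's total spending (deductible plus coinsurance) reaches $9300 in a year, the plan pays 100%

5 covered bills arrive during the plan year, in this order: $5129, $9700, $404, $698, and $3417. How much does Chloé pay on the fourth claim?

Claim 1 — $5129: $2279 to deductible, leaving $2850; coinsurance $2850 × 25% = $712.50. Owner owes $2991.50 (running OOP $2991.50).
Claim 2 — $9700: deductible met; 25% of $9700 = $2425. Owner owes $2425 (running OOP $5416.50).
Claim 3 — $404: deductible met; 25% of $404 = $101. Owner owes $101 (running OOP $5517.50).
Claim 4 — $698: 25% coinsurance on $698 = $174.50. Owner pays $174.50; OOP now $5692.

$174.50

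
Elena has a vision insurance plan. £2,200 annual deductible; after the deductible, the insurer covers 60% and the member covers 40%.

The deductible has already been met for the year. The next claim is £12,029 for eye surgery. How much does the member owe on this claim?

£4,811.60

With the deductible met, the entire £12,029 is subject to coinsurance.
Coinsurance: £12,029 × 40% = £4,811.60.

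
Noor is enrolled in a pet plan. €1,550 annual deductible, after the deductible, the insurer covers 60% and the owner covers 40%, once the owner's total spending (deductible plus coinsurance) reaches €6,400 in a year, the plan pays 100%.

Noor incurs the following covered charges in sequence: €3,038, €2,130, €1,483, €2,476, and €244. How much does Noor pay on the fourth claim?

€990.40

Bill 1, €3,038: €1,550 finishes the deductible; €1,488 goes to coinsurance; owner's 40% is €595.20. Cost to owner: €2,145.20. OOP to date €2,145.20.
Bill 2, €2,130: deductible already satisfied, so owner's share is 40% × €2,130 = €852. Cost to owner: €852. OOP to date €2,997.20.
Bill 3, €1,483: 40% coinsurance on €1,483 = €593.20. Owner pays €593.20; OOP now €3,590.40.
Bill 4, €2,476: deductible met; 40% of €2,476 = €990.40. Owner owes €990.40 (running OOP €4,580.80).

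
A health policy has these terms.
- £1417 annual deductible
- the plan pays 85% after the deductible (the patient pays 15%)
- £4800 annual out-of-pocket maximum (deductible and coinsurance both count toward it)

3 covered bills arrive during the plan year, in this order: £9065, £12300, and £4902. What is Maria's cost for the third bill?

£390.80

Bill 1, £9065: deductible takes £1417, £7648 remains; patient's 15% is £1147.20. Patient owes £2564.20 (running OOP £2564.20).
Bill 2, £12300: 15% coinsurance on £12300 = £1845. Patient pays £1845; OOP now £4409.20.
Bill 3, £4902: deductible met; 15% of £4902 = £735.30. Adding that to £4409.20 gives £5144.50, past the £4800 cap; patient pays only £4800 − £4409.20 = £390.80.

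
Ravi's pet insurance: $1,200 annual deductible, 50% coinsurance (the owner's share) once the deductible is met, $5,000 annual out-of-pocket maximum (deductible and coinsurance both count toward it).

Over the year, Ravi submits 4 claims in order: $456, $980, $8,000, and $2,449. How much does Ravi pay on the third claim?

$3,682

Bill 1, $456: entire amount goes to the deductible. Owner owes $456 (running OOP $456).
Bill 2, $980: $744 to deductible, leaving $236; 50% of $236 = $118. Owner pays $862; OOP now $1,318.
Bill 3, $8,000: deductible met; 50% of $8,000 = $4,000. Adding that to $1,318 gives $5,318, past the $5,000 cap; owner pays only $5,000 − $1,318 = $3,682.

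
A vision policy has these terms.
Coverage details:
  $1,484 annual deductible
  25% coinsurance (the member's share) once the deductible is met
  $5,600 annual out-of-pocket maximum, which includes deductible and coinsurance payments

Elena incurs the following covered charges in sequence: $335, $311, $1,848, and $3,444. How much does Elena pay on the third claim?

$1,090.50

Bill 1, $335: entire amount goes to the deductible. Member owes $335 (running OOP $335).
Bill 2, $311: fully absorbed by the deductible. Cost to member: $311. OOP to date $646.
Bill 3, $1,848: deductible takes $838, $1,010 remains; coinsurance $1,010 × 25% = $252.50. Cost to member: $1,090.50. OOP to date $1,736.50.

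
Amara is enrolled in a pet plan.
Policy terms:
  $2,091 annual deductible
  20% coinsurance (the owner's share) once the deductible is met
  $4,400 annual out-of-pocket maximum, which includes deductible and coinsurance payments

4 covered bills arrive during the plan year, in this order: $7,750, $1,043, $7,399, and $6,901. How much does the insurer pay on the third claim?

Claim 1 — $7,750: $2,091 finishes the deductible; $5,659 goes to coinsurance; owner's 20% is $1,131.80. Owner owes $3,222.80 (running OOP $3,222.80). Plan pays $7,750 − $3,222.80 = $4,527.20.
Claim 2 — $1,043: 20% coinsurance on $1,043 = $208.60. Owner owes $208.60 (running OOP $3,431.40). Insurer: $1,043 − $208.60 = $834.40.
Claim 3 — $7,399: deductible already satisfied, so owner's share is 20% × $7,399 = $1,479.80. OOP would hit $4,911.20 > $4,400, so the cap limits the owner to $4,400 − $3,431.40 = $968.60. Insurer: $7,399 − $968.60 = $6,430.40.

$6,430.40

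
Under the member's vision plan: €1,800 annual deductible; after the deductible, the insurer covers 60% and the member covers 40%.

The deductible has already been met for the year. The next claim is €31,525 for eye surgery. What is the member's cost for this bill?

With the deductible met, the entire €31,525 is subject to coinsurance.
40% of €31,525 = €12,610 falls to the member.

€12,610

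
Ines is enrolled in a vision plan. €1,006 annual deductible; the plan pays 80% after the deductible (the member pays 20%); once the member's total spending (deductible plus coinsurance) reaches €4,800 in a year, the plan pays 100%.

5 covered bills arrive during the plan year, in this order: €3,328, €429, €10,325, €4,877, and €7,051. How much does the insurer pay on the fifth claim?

€6,847.60

#1 (€3,328): deductible takes €1,006, €2,322 remains; 20% of €2,322 = €464.40. Member owes €1,470.40 (running OOP €1,470.40). Plan pays €3,328 − €1,470.40 = €1,857.60.
#2 (€429): deductible met; 20% of €429 = €85.80. Cost to member: €85.80. OOP to date €1,556.20. Plan pays €429 − €85.80 = €343.20.
#3 (€10,325): deductible already satisfied, so member's share is 20% × €10,325 = €2,065. Cost to member: €2,065. OOP to date €3,621.20. Insurer: €10,325 − €2,065 = €8,260.
#4 (€4,877): deductible met; 20% of €4,877 = €975.40. Member pays €975.40; OOP now €4,596.60. Plan pays €4,877 − €975.40 = €3,901.60.
#5 (€7,051): deductible met; 20% of €7,051 = €1,410.20. OOP would hit €6,006.80 > €4,800, so the cap limits the member to €4,800 − €4,596.60 = €203.40. Plan pays €7,051 − €203.40 = €6,847.60.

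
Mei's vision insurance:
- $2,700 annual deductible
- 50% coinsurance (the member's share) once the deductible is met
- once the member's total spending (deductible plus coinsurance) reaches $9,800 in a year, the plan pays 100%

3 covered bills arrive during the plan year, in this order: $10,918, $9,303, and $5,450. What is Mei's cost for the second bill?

$2,991

Claim 1 — $10,918: $2,700 finishes the deductible; $8,218 goes to coinsurance; 50% of $8,218 = $4,109. Member pays $6,809; OOP now $6,809.
Claim 2 — $9,303: deductible met; 50% of $9,303 = $4,651.50. That would push OOP to $11,460.50, over the $9,800 cap, so member pays $9,800 − $6,809 = $2,991.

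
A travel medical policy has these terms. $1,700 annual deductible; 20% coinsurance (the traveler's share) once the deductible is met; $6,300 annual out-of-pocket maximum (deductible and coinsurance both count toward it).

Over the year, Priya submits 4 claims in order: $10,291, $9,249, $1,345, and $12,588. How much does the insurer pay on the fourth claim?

$11,825

#1 ($10,291): $1,700 to deductible, leaving $8,591; traveler's 20% is $1,718.20. Traveler owes $3,418.20 (running OOP $3,418.20). Plan pays $10,291 − $3,418.20 = $6,872.80.
#2 ($9,249): deductible met; 20% of $9,249 = $1,849.80. Cost to traveler: $1,849.80. OOP to date $5,268. Insurer: $9,249 − $1,849.80 = $7,399.20.
#3 ($1,345): deductible already satisfied, so traveler's share is 20% × $1,345 = $269. Cost to traveler: $269. OOP to date $5,537. Plan pays $1,345 − $269 = $1,076.
#4 ($12,588): deductible already satisfied, so traveler's share is 20% × $12,588 = $2,517.60. Adding that to $5,537 gives $8,054.60, past the $6,300 cap; traveler pays only $6,300 − $5,537 = $763. Plan pays $12,588 − $763 = $11,825.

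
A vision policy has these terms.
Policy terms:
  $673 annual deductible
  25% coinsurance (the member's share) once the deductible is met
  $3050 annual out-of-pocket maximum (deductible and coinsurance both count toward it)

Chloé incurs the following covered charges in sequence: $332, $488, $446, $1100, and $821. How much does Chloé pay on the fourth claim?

$275

#1 ($332): all of it applies to the deductible. Member pays $332; OOP now $332.
#2 ($488): $341 finishes the deductible; $147 goes to coinsurance; 25% of $147 = $36.75. Member owes $377.75 (running OOP $709.75).
#3 ($446): deductible met; 25% of $446 = $111.50. Member pays $111.50; OOP now $821.25.
#4 ($1100): 25% coinsurance on $1100 = $275. Member pays $275; OOP now $1096.25.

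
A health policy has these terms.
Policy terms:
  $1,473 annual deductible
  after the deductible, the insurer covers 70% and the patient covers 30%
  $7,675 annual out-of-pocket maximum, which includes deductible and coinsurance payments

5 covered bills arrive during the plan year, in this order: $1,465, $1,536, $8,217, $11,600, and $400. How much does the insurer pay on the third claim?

$5,751.90

Claim 1 ($1,465): fully absorbed by the deductible. Patient pays $1,465; OOP now $1,465. Insurer: $1,465 − $1,465 = $0.
Claim 2 ($1,536): $8 finishes the deductible; $1,528 goes to coinsurance; coinsurance $1,528 × 30% = $458.40. Patient owes $466.40 (running OOP $1,931.40). Insurer: $1,536 − $466.40 = $1,069.60.
Claim 3 ($8,217): deductible met; 30% of $8,217 = $2,465.10. Patient owes $2,465.10 (running OOP $4,396.50). Insurer: $8,217 − $2,465.10 = $5,751.90.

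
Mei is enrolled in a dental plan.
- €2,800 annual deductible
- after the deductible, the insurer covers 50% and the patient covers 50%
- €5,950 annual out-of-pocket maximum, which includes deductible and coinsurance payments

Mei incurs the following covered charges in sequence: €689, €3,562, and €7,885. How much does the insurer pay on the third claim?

Claim 1 (€689): fully absorbed by the deductible. Patient pays €689; OOP now €689. Insurer: €689 − €689 = €0.
Claim 2 (€3,562): €2,111 finishes the deductible; €1,451 goes to coinsurance; patient's 50% is €725.50. Patient owes €2,836.50 (running OOP €3,525.50). Plan pays €3,562 − €2,836.50 = €725.50.
Claim 3 (€7,885): 50% coinsurance on €7,885 = €3,942.50. Adding that to €3,525.50 gives €7,468, past the €5,950 cap; patient pays only €5,950 − €3,525.50 = €2,424.50. Insurer: €7,885 − €2,424.50 = €5,460.50.

€5,460.50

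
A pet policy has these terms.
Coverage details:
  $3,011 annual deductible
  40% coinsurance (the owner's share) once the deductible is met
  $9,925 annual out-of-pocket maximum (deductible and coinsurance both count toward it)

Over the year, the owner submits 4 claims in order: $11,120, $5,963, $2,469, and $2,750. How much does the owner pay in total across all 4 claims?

$9,925

Claim 1 — $11,120: $3,011 finishes the deductible; $8,109 goes to coinsurance; 40% of $8,109 = $3,243.60. Owner pays $6,254.60; OOP now $6,254.60.
Claim 2 — $5,963: deductible met; 40% of $5,963 = $2,385.20. Owner owes $2,385.20 (running OOP $8,639.80).
Claim 3 — $2,469: deductible already satisfied, so owner's share is 40% × $2,469 = $987.60. Owner owes $987.60 (running OOP $9,627.40).
Claim 4 — $2,750: deductible met; 40% of $2,750 = $1,100. Adding that to $9,627.40 gives $10,727.40, past the $9,925 cap; owner pays only $9,925 − $9,627.40 = $297.60.
Summing the owner's payments: $6,254.60 + $2,385.20 + $987.60 + $297.60 = $9,925.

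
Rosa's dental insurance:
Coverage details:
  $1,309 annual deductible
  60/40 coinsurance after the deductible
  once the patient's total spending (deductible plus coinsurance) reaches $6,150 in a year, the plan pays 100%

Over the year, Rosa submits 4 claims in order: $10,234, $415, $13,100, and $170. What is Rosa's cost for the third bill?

$1,105

Bill 1, $10,234: deductible takes $1,309, $8,925 remains; patient's 40% is $3,570. Cost to patient: $4,879. OOP to date $4,879.
Bill 2, $415: deductible met; 40% of $415 = $166. Patient owes $166 (running OOP $5,045).
Bill 3, $13,100: 40% coinsurance on $13,100 = $5,240. Adding that to $5,045 gives $10,285, past the $6,150 cap; patient pays only $6,150 − $5,045 = $1,105.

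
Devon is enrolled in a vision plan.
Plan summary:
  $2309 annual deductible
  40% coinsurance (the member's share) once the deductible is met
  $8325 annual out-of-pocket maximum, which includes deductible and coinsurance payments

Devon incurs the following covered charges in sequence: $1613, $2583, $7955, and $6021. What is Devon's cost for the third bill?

$3182

Claim 1 — $1613: fully absorbed by the deductible. Member owes $1613 (running OOP $1613).
Claim 2 — $2583: $696 to deductible, leaving $1887; coinsurance $1887 × 40% = $754.80. Member pays $1450.80; OOP now $3063.80.
Claim 3 — $7955: 40% coinsurance on $7955 = $3182. Cost to member: $3182. OOP to date $6245.80.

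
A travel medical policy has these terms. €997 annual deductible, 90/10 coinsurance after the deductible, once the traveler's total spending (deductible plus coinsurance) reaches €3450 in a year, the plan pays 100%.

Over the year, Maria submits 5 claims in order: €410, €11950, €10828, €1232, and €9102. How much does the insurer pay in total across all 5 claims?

#1 (€410): entire amount goes to the deductible. Cost to traveler: €410. OOP to date €410. Insurer: €410 − €410 = €0.
#2 (€11950): €587 to deductible, leaving €11363; 10% of €11363 = €1136.30. Cost to traveler: €1723.30. OOP to date €2133.30. Insurer: €11950 − €1723.30 = €10226.70.
#3 (€10828): 10% coinsurance on €10828 = €1082.80. Traveler pays €1082.80; OOP now €3216.10. Insurer: €10828 − €1082.80 = €9745.20.
#4 (€1232): deductible met; 10% of €1232 = €123.20. Traveler pays €123.20; OOP now €3339.30. Plan pays €1232 − €123.20 = €1108.80.
#5 (€9102): deductible already satisfied, so traveler's share is 10% × €9102 = €910.20. OOP would hit €4249.50 > €3450, so the cap limits the traveler to €3450 − €3339.30 = €110.70. Plan pays €9102 − €110.70 = €8991.30.
Insurer total: €0 + €10226.70 + €9745.20 + €1108.80 + €8991.30 = €30072.

€30072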